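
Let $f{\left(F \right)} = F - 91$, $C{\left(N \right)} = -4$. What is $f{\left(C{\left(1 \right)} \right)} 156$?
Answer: $-14820$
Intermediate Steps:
$f{\left(F \right)} = -91 + F$
$f{\left(C{\left(1 \right)} \right)} 156 = \left(-91 - 4\right) 156 = \left(-95\right) 156 = -14820$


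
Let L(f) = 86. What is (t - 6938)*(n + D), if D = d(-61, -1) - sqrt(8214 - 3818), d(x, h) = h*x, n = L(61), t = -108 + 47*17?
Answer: -918309 + 12494*sqrt(1099) ≈ -5.0412e+5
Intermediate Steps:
t = 691 (t = -108 + 799 = 691)
n = 86
D = 61 - 2*sqrt(1099) (D = -1*(-61) - sqrt(8214 - 3818) = 61 - sqrt(4396) = 61 - 2*sqrt(1099) ≈ -5.3023)
(t - 6938)*(n + D) = (691 - 6938)*(86 + (61 - 2*sqrt(1099))) = -6247*(147 - 2*sqrt(1099)) = -918309 + 12494*sqrt(1099)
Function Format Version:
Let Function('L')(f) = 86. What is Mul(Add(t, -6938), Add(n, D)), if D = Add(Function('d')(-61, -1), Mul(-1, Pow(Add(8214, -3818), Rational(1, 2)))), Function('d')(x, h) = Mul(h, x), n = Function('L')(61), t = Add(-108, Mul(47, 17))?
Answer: Add(-918309, Mul(12494, Pow(1099, Rational(1, 2)))) ≈ -5.0412e+5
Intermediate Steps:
t = 691 (t = Add(-108, 799) = 691)
n = 86
D = Add(61, Mul(-2, Pow(1099, Rational(1, 2)))) (D = Add(Mul(-1, -61), Mul(-1, Pow(Add(8214, -3818), Rational(1, 2)))) = Add(61, Mul(-1, Pow(4396, Rational(1, 2)))) = Add(61, Mul(-1, Mul(2, Pow(1099, Rational(1, 2))))) = Add(61, Mul(-2, Pow(1099, Rational(1, 2)))) ≈ -5.3023)
Mul(Add(t, -6938), Add(n, D)) = Mul(Add(691, -6938), Add(86, Add(61, Mul(-2, Pow(1099, Rational(1, 2)))))) = Mul(-6247, Add(147, Mul(-2, Pow(1099, Rational(1, 2))))) = Add(-918309, Mul(12494, Pow(1099, Rational(1, 2))))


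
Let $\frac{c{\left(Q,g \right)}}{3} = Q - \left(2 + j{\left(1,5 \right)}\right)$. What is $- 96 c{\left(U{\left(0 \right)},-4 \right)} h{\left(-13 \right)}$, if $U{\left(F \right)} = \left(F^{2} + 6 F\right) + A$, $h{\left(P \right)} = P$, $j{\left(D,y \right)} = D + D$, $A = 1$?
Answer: $-11232$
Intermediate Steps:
$j{\left(D,y \right)} = 2 D$
$U{\left(F \right)} = 1 + F^{2} + 6 F$ ($U{\left(F \right)} = \left(F^{2} + 6 F\right) + 1 = 1 + F^{2} + 6 F$)
$c{\left(Q,g \right)} = -12 + 3 Q$ ($c{\left(Q,g \right)} = 3 \left(Q - \left(2 + 2 \cdot 1\right)\right) = 3 \left(Q - 4\right) = 3 \left(-4 + Q\right) = -12 + 3 Q$)
$- 96 c{\left(U{\left(0 \right)},-4 \right)} h{\left(-13 \right)} = - 96 \left(-12 + 3 \left(1 + 0^{2} + 6 \cdot 0\right)\right) \left(-13\right) = - 96 \left(-12 + 3 \left(1 + 0 + 0\right)\right) \left(-13\right) = - 96 \left(-12 + 3 \cdot 1\right) \left(-13\right) = - 96 \left(-12 + 3\right) \left(-13\right) = \left(-96\right) \left(-9\right) \left(-13\right) = 864 \left(-13\right) = -11232$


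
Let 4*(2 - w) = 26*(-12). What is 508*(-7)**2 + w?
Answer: 24972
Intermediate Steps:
w = 80 (w = 2 - 13*(-12)/2 = 2 - 1/4*(-312) = 2 + 78 = 80)
508*(-7)**2 + w = 508*(-7)**2 + 80 = 508*49 + 80 = 24892 + 80 = 24972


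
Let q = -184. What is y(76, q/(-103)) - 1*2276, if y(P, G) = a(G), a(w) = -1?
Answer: -2277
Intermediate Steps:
y(P, G) = -1
y(76, q/(-103)) - 1*2276 = -1 - 1*2276 = -1 - 2276 = -2277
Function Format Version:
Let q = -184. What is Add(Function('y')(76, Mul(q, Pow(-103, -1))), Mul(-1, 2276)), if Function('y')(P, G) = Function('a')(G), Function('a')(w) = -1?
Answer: -2277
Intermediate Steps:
Function('y')(P, G) = -1
Add(Function('y')(76, Mul(q, Pow(-103, -1))), Mul(-1, 2276)) = Add(-1, Mul(-1, 2276)) = Add(-1, -2276) = -2277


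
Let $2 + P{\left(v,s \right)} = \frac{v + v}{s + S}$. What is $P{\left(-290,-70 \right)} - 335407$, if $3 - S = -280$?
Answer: $- \frac{71442697}{213} \approx -3.3541 \cdot 10^{5}$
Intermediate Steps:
$S = 283$ ($S = 3 - -280 = 3 + 280 = 283$)
$P{\left(v,s \right)} = -2 + \frac{2 v}{283 + s}$ ($P{\left(v,s \right)} = -2 + \frac{v + v}{s + 283} = -2 + \frac{2 v}{283 + s}$)
$P{\left(-290,-70 \right)} - 335407 = \frac{2 \left(-283 - 290 - -70\right)}{283 - 70} - 335407 = \frac{2 \left(-283 - 290 + 70\right)}{213} - 335407 = 2 \cdot \frac{1}{213} \left(-503\right) - 335407 = - \frac{1006}{213} - 335407 = - \frac{71442697}{213}$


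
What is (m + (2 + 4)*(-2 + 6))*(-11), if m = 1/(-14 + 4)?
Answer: -2629/10 ≈ -262.90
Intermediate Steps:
m = -⅒ (m = 1/(-10) = -⅒ ≈ -0.10000)
(m + (2 + 4)*(-2 + 6))*(-11) = (-⅒ + (2 + 4)*(-2 + 6))*(-11) = (-⅒ + 6*4)*(-11) = (-⅒ + 24)*(-11) = (239/10)*(-11) = -2629/10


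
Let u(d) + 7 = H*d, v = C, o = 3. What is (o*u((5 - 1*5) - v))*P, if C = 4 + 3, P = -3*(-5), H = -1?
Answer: 0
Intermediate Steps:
P = 15
C = 7
v = 7
u(d) = -7 - d
(o*u((5 - 1*5) - v))*P = (3*(-7 - ((5 - 1*5) - 1*7)))*15 = (3*(-7 - ((5 - 5) - 7)))*15 = (3*(-7 - (0 - 7)))*15 = (3*(-7 - 1*(-7)))*15 = (3*(-7 + 7))*15 = (3*0)*15 = 0*15 = 0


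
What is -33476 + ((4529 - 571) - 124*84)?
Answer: -39934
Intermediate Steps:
-33476 + ((4529 - 571) - 124*84) = -33476 + (3958 - 10416) = -33476 - 6458 = -39934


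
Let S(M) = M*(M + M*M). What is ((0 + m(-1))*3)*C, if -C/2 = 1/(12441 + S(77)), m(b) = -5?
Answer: 10/158301 ≈ 6.3171e-5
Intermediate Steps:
S(M) = M*(M + M**2)
C = -2/474903 (C = -2/(12441 + 77**2*(1 + 77)) = -2/(12441 + 5929*78) = -2/(12441 + 462462) = -2/474903 ≈ -4.2114e-6)
((0 + m(-1))*3)*C = ((0 - 5)*3)*(-2/474903) = -5*3*(-2/474903) = -15*(-2/474903) = 10/158301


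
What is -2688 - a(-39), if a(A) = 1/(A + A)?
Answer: -209663/78 ≈ -2688.0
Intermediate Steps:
a(A) = 1/(2*A)
-2688 - a(-39) = -2688 - 1/(2*(-39)) = -2688 - (-1)/(2*39) = -2688 - 1*(-1/78) = -2688 + 1/78 = -209663/78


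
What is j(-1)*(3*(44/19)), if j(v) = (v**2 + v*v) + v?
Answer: 132/19 ≈ 6.9474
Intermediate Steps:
j(v) = v + 2*v**2 (j(v) = (v**2 + v**2) + v = 2*v**2 + v = v + 2*v**2)
j(-1)*(3*(44/19)) = (-(1 + 2*(-1)))*(3*(44/19)) = (-(1 - 2))*(3*(44*(1/19))) = (-1*(-1))*(3*(44/19)) = 1*(132/19) = 132/19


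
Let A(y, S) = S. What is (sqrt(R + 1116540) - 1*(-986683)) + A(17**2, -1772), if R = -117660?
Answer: 984911 + 4*sqrt(62430) ≈ 9.8591e+5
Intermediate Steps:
(sqrt(R + 1116540) - 1*(-986683)) + A(17**2, -1772) = (sqrt(-117660 + 1116540) - 1*(-986683)) - 1772 = (sqrt(998880) + 986683) - 1772 = (4*sqrt(62430) + 986683) - 1772 = (986683 + 4*sqrt(62430)) - 1772 = 984911 + 4*sqrt(62430)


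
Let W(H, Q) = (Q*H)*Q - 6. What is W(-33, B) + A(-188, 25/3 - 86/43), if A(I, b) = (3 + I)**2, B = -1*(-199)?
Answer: -1272614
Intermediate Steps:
B = 199
W(H, Q) = -6 + H*Q**2 (W(H, Q) = (H*Q)*Q - 6 = H*Q**2 - 6 = -6 + H*Q**2)
W(-33, B) + A(-188, 25/3 - 86/43) = (-6 - 33*199**2) + (3 - 188)**2 = (-6 - 33*39601) + (-185)**2 = (-6 - 1306833) + 34225 = -1306839 + 34225 = -1272614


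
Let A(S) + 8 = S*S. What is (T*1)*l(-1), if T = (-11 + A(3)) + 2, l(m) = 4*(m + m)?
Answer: 64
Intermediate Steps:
A(S) = -8 + S**2 (A(S) = -8 + S*S = -8 + S**2)
l(m) = 8*m (l(m) = 4*(2*m) = 8*m)
T = -8 (T = (-11 + (-8 + 3**2)) + 2 = (-11 + (-8 + 9)) + 2 = (-11 + 1) + 2 = -10 + 2 = -8)
(T*1)*l(-1) = (-8*1)*(8*(-1)) = -8*(-8) = 64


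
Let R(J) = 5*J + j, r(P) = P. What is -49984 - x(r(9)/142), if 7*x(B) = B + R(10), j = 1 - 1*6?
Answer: -49690495/994 ≈ -49990.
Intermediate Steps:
j = -5 (j = 1 - 6 = -5)
R(J) = -5 + 5*J (R(J) = 5*J - 5 = -5 + 5*J)
x(B) = 45/7 + B/7 (x(B) = (B + (-5 + 5*10))/7 = (B + (-5 + 50))/7 = (B + 45)/7 = (45 + B)/7 = 45/7 + B/7)
-49984 - x(r(9)/142) = -49984 - (45/7 + (9/142)/7) = -49984 - (45/7 + (9*(1/142))/7) = -49984 - (45/7 + (⅐)*(9/142)) = -49984 - (45/7 + 9/994) = -49984 - 1*6399/994 = -49984 - 6399/994 = -49690495/994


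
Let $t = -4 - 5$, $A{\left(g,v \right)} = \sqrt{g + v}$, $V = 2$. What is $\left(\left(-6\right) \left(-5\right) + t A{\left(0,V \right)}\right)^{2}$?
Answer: $1062 - 540 \sqrt{2} \approx 298.32$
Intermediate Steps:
$t = -9$
$\left(\left(-6\right) \left(-5\right) + t A{\left(0,V \right)}\right)^{2} = \left(\left(-6\right) \left(-5\right) - 9 \sqrt{0 + 2}\right)^{2} = \left(30 - 9 \sqrt{2}\right)^{2}$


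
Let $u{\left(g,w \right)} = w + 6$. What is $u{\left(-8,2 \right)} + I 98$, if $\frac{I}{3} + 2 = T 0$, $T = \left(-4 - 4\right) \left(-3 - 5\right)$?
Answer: $-580$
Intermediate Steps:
$T = 64$ ($T = \left(-8\right) \left(-8\right) = 64$)
$I = -6$ ($I = -6 + 3 \cdot 64 \cdot 0 = -6 + 3 \cdot 0 = -6 + 0 = -6$)
$u{\left(g,w \right)} = 6 + w$
$u{\left(-8,2 \right)} + I 98 = \left(6 + 2\right) - 588 = 8 - 588 = -580$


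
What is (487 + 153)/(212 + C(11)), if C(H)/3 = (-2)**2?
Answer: 20/7 ≈ 2.8571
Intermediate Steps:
C(H) = 12 (C(H) = 3*(-2)**2 = 3*4 = 12)
(487 + 153)/(212 + C(11)) = (487 + 153)/(212 + 12) = 640/224 = 640*(1/224) = 20/7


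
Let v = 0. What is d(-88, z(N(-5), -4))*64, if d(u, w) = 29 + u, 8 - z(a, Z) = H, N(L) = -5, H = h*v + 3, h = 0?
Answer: -3776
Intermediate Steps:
H = 3 (H = 0*0 + 3 = 0 + 3 = 3)
z(a, Z) = 5 (z(a, Z) = 8 - 1*3 = 8 - 3 = 5)
d(-88, z(N(-5), -4))*64 = (29 - 88)*64 = -59*64 = -3776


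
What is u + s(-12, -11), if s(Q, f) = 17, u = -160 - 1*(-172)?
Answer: 29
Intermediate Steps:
u = 12 (u = -160 + 172 = 12)
u + s(-12, -11) = 12 + 17 = 29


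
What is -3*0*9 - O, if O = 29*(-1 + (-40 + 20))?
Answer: 609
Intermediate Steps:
O = -609 (O = 29*(-1 - 20) = 29*(-21) = -609)
-3*0*9 - O = -3*0*9 - 1*(-609) = 0*9 + 609 = 0 + 609 = 609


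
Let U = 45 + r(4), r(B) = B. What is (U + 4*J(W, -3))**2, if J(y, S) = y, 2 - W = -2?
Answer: 4225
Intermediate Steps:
W = 4 (W = 2 - 1*(-2) = 2 + 2 = 4)
U = 49 (U = 45 + 4 = 49)
(U + 4*J(W, -3))**2 = (49 + 4*4)**2 = (49 + 16)**2 = 65**2 = 4225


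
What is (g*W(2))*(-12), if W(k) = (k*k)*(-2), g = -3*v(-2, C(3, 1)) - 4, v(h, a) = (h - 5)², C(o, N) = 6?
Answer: -14496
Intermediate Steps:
v(h, a) = (-5 + h)²
g = -151 (g = -3*(-5 - 2)² - 4 = -3*(-7)² - 4 = -3*49 - 4 = -147 - 4 = -151)
W(k) = -2*k² (W(k) = k²*(-2) = -2*k²)
(g*W(2))*(-12) = -(-302)*2²*(-12) = -(-302)*4*(-12) = -151*(-8)*(-12) = 1208*(-12) = -14496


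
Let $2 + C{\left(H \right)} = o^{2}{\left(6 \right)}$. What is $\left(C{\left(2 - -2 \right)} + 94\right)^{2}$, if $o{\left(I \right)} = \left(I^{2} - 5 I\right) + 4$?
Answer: $36864$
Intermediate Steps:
$o{\left(I \right)} = 4 + I^{2} - 5 I$
$C{\left(H \right)} = 98$ ($C{\left(H \right)} = -2 + \left(4 + 6^{2} - 30\right)^{2} = -2 + \left(4 + 36 - 30\right)^{2} = -2 + 10^{2} = -2 + 100 = 98$)
$\left(C{\left(2 - -2 \right)} + 94\right)^{2} = \left(98 + 94\right)^{2} = 192^{2} = 36864$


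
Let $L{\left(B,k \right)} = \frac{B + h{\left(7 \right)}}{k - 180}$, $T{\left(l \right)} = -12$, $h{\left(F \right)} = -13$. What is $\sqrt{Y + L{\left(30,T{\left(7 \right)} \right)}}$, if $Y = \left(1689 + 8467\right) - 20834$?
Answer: $\frac{i \sqrt{6150579}}{24} \approx 103.33 i$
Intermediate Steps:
$L{\left(B,k \right)} = \frac{-13 + B}{-180 + k}$ ($L{\left(B,k \right)} = \frac{B - 13}{k - 180} = \frac{-13 + B}{-180 + k}$)
$Y = -10678$ ($Y = 10156 - 20834 = -10678$)
$\sqrt{Y + L{\left(30,T{\left(7 \right)} \right)}} = \sqrt{-10678 + \frac{-13 + 30}{-180 - 12}} = \sqrt{-10678 + \frac{1}{-192} \cdot 17} = \sqrt{-10678 - \frac{17}{192}} = \sqrt{- \frac{2050193}{192}} = \frac{i \sqrt{6150579}}{24}$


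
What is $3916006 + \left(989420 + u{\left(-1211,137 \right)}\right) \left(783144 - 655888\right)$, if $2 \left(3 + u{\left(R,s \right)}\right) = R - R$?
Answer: $125913165758$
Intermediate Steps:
$u{\left(R,s \right)} = -3$ ($u{\left(R,s \right)} = -3 + \frac{R - R}{2} = -3 + \frac{1}{2} \cdot 0 = -3 + 0 = -3$)
$3916006 + \left(989420 + u{\left(-1211,137 \right)}\right) \left(783144 - 655888\right) = 3916006 + \left(989420 - 3\right) \left(783144 - 655888\right) = 3916006 + 989417 \cdot 127256 = 3916006 + 125909249752 = 125913165758$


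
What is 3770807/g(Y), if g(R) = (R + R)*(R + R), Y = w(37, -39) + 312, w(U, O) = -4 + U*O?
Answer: 3770807/5152900 ≈ 0.73178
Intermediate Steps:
w(U, O) = -4 + O*U
Y = -1135 (Y = (-4 - 39*37) + 312 = (-4 - 1443) + 312 = -1447 + 312 = -1135)
g(R) = 4*R² (g(R) = (2*R)*(2*R) = 4*R²)
3770807/g(Y) = 3770807/((4*(-1135)²)) = 3770807/((4*1288225)) = 3770807/5152900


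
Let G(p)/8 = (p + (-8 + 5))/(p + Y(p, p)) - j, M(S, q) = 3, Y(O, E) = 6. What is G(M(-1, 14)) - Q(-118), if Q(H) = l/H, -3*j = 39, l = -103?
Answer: 12169/118 ≈ 103.13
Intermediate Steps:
j = -13 (j = -⅓*39 = -13)
Q(H) = -103/H
G(p) = 104 + 8*(-3 + p)/(6 + p) (G(p) = 8*((p + (-8 + 5))/(p + 6) - 1*(-13)) = 8*((p - 3)/(6 + p) + 13) = 8*((-3 + p)/(6 + p) + 13) = 8*(13 + (-3 + p)/(6 + p)) = 104 + 8*(-3 + p)/(6 + p))
G(M(-1, 14)) - Q(-118) = 8*(75 + 14*3)/(6 + 3) - (-103)/(-118) = 8*(75 + 42)/9 - (-103)*(-1)/118 = 8*(⅑)*117 - 1*103/118 = 104 - 103/118 = 12169/118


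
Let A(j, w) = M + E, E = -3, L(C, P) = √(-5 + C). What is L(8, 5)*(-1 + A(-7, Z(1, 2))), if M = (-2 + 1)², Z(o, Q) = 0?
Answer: -3*√3 ≈ -5.1962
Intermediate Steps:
M = 1 (M = (-1)² = 1)
A(j, w) = -2 (A(j, w) = 1 - 3 = -2)
L(8, 5)*(-1 + A(-7, Z(1, 2))) = √(-5 + 8)*(-1 - 2) = √3*(-3) = -3*√3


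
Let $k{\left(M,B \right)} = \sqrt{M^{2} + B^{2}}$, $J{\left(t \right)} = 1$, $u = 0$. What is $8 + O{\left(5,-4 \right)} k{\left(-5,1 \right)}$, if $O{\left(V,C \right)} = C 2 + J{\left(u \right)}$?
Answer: $8 - 7 \sqrt{26} \approx -27.693$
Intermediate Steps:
$O{\left(V,C \right)} = 1 + 2 C$ ($O{\left(V,C \right)} = C 2 + 1 = 2 C + 1 = 1 + 2 C$)
$k{\left(M,B \right)} = \sqrt{B^{2} + M^{2}}$
$8 + O{\left(5,-4 \right)} k{\left(-5,1 \right)} = 8 + \left(1 + 2 \left(-4\right)\right) \sqrt{1^{2} + \left(-5\right)^{2}} = 8 + \left(1 - 8\right) \sqrt{1 + 25} = 8 - 7 \sqrt{26}$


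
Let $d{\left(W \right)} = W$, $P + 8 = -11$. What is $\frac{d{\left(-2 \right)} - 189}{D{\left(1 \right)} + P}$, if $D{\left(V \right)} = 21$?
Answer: $- \frac{191}{2} \approx -95.5$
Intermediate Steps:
$P = -19$ ($P = -8 - 11 = -19$)
$\frac{d{\left(-2 \right)} - 189}{D{\left(1 \right)} + P} = \frac{-2 - 189}{21 - 19} = - \frac{191}{2}$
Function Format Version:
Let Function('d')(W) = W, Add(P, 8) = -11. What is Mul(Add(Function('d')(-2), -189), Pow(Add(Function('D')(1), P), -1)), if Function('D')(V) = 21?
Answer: Rational(-191, 2) ≈ -95.500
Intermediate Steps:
P = -19 (P = Add(-8, -11) = -19)
Mul(Add(Function('d')(-2), -189), Pow(Add(Function('D')(1), P), -1)) = Mul(Add(-2, -189), Pow(Add(21, -19), -1)) = Mul(-191, Pow(2, -1)) = Mul(-191, Rational(1, 2)) = Rational(-191, 2)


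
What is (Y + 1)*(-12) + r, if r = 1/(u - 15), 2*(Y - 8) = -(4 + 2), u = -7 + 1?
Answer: -1513/21 ≈ -72.048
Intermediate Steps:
u = -6
Y = 5 (Y = 8 + (-(4 + 2))/2 = 8 + (-1*6)/2 = 8 + (1/2)*(-6) = 8 - 3 = 5)
r = -1/21 (r = 1/(-6 - 15) = 1/(-21) = -1/21 ≈ -0.047619)
(Y + 1)*(-12) + r = (5 + 1)*(-12) - 1/21 = 6*(-12) - 1/21 = -72 - 1/21 = -1513/21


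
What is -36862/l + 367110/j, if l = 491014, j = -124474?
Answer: -46211127532/15279619159 ≈ -3.0244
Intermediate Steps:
-36862/l + 367110/j = -36862/491014 + 367110/(-124474) = -36862*1/491014 + 367110*(-1/124474) = -18431/245507 - 183555/62237 = -46211127532/15279619159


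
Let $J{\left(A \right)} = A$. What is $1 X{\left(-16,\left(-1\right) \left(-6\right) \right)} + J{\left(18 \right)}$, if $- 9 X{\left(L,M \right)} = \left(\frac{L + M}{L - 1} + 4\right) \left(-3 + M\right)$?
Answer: $\frac{280}{17} \approx 16.471$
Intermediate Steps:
$X{\left(L,M \right)} = - \frac{\left(-3 + M\right) \left(4 + \frac{L + M}{-1 + L}\right)}{9}$ ($X{\left(L,M \right)} = - \frac{\left(\frac{L + M}{L - 1} + 4\right) \left(-3 + M\right)}{9} = - \frac{\left(\frac{L + M}{-1 + L} + 4\right) \left(-3 + M\right)}{9} = - \frac{\left(4 + \frac{L + M}{-1 + L}\right) \left(-3 + M\right)}{9} = - \frac{\left(-3 + M\right) \left(4 + \frac{L + M}{-1 + L}\right)}{9}$)
$1 X{\left(-16,\left(-1\right) \left(-6\right) \right)} + J{\left(18 \right)} = 1 \frac{-12 - \left(\left(-1\right) \left(-6\right)\right)^{2} + 7 \left(\left(-1\right) \left(-6\right)\right) + 15 \left(-16\right) - - 80 \left(\left(-1\right) \left(-6\right)\right)}{9 \left(-1 - 16\right)} + 18 = 1 \frac{-12 - 6^{2} + 7 \cdot 6 - 240 - \left(-80\right) 6}{9 \left(-17\right)} + 18 = 1 \cdot \frac{1}{9} \left(- \frac{1}{17}\right) \left(-12 - 36 + 42 - 240 + 480\right) + 18 = 1 \cdot \frac{1}{9} \left(- \frac{1}{17}\right) 234 + 18 = 1 \left(- \frac{26}{17}\right) + 18 = - \frac{26}{17} + 18 = \frac{280}{17}$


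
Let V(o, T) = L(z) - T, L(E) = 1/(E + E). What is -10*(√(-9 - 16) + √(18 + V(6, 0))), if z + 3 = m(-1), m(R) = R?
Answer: -50*I - 5*√286/2 ≈ -42.279 - 50.0*I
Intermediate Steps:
z = -4 (z = -3 - 1 = -4)
L(E) = 1/(2*E)
V(o, T) = -⅛ - T (V(o, T) = (½)/(-4) - T = (½)*(-¼) - T = -⅛ - T)
-10*(√(-9 - 16) + √(18 + V(6, 0))) = -10*(√(-9 - 16) + √(18 + (-⅛ - 1*0))) = -10*(√(-25) + √(18 + (-⅛ + 0))) = -10*(5*I + √(18 - ⅛)) = -10*(5*I + √(143/8)) = -10*(5*I + √286/4) = -50*I - 5*√286/2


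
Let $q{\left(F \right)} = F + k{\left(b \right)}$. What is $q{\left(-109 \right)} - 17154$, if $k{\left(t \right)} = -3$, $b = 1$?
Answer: $-17266$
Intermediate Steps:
$q{\left(F \right)} = -3 + F$ ($q{\left(F \right)} = F - 3 = -3 + F$)
$q{\left(-109 \right)} - 17154 = \left(-3 - 109\right) - 17154 = -112 - 17154 = -17266$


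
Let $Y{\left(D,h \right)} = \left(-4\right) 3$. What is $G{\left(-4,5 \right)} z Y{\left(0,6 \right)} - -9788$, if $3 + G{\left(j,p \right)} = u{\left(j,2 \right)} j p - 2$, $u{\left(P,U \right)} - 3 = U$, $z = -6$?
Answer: $2228$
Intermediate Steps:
$u{\left(P,U \right)} = 3 + U$
$Y{\left(D,h \right)} = -12$
$G{\left(j,p \right)} = -5 + 5 j p$ ($G{\left(j,p \right)} = -3 + \left(\left(3 + 2\right) j p - 2\right) = -3 + \left(5 j p - 2\right) = -3 + \left(-2 + 5 j p\right) = -5 + 5 j p$)
$G{\left(-4,5 \right)} z Y{\left(0,6 \right)} - -9788 = \left(-5 + 5 \left(-4\right) 5\right) \left(-6\right) \left(-12\right) - -9788 = \left(-5 - 100\right) \left(-6\right) \left(-12\right) + 9788 = \left(-105\right) \left(-6\right) \left(-12\right) + 9788 = 630 \left(-12\right) + 9788 = -7560 + 9788 = 2228$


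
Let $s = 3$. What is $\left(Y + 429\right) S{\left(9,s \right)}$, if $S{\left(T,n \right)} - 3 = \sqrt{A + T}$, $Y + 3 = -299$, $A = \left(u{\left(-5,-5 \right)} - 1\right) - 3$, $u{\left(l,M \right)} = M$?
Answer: $381$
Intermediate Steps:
$A = -9$ ($A = \left(-5 - 1\right) - 3 = -6 - 3 = -9$)
$Y = -302$ ($Y = -3 - 299 = -302$)
$S{\left(T,n \right)} = 3 + \sqrt{-9 + T}$
$\left(Y + 429\right) S{\left(9,s \right)} = \left(-302 + 429\right) \left(3 + \sqrt{-9 + 9}\right) = 127 \left(3 + \sqrt{0}\right) = 127 \left(3 + 0\right) = 127 \cdot 3 = 381$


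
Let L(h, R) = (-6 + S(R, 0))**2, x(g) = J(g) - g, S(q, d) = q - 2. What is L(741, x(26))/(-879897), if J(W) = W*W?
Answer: -137388/293299 ≈ -0.46842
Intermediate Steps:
J(W) = W**2
S(q, d) = -2 + q
x(g) = g**2 - g
L(h, R) = (-8 + R)**2 (L(h, R) = (-6 + (-2 + R))**2 = (-8 + R)**2)
L(741, x(26))/(-879897) = (-8 + 26*(-1 + 26))**2/(-879897) = (-8 + 26*25)**2*(-1/879897) = (-8 + 650)**2*(-1/879897) = 642**2*(-1/879897) = 412164*(-1/879897) = -137388/293299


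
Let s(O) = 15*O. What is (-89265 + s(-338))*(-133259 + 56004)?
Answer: 7287850425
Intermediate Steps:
(-89265 + s(-338))*(-133259 + 56004) = (-89265 + 15*(-338))*(-133259 + 56004) = (-89265 - 5070)*(-77255) = -94335*(-77255) = 7287850425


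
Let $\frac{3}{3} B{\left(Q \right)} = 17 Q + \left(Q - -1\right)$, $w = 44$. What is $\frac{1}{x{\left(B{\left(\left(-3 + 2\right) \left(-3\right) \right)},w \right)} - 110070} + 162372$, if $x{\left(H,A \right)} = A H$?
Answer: $\frac{17479345799}{107650} \approx 1.6237 \cdot 10^{5}$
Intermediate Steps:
$B{\left(Q \right)} = 1 + 18 Q$ ($B{\left(Q \right)} = 17 Q + \left(Q - -1\right) = 17 Q + \left(Q + 1\right) = 17 Q + \left(1 + Q\right) = 1 + 18 Q$)
$\frac{1}{x{\left(B{\left(\left(-3 + 2\right) \left(-3\right) \right)},w \right)} - 110070} + 162372 = \frac{1}{44 \left(1 + 18 \left(-3 + 2\right) \left(-3\right)\right) - 110070} + 162372 = \frac{1}{44 \left(1 + 18 \left(\left(-1\right) \left(-3\right)\right)\right) - 110070} + 162372 = \frac{1}{44 \left(1 + 18 \cdot 3\right) - 110070} + 162372 = \frac{1}{44 \left(1 + 54\right) - 110070} + 162372 = \frac{1}{44 \cdot 55 - 110070} + 162372 = \frac{1}{2420 - 110070} + 162372 = \frac{1}{-107650} + 162372 = - \frac{1}{107650} + 162372 = \frac{17479345799}{107650}$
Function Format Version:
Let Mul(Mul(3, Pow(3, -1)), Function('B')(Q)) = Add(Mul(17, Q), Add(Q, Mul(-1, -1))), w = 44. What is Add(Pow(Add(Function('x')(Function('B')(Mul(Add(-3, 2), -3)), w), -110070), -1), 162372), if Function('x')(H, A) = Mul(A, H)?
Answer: Rational(17479345799, 107650) ≈ 1.6237e+5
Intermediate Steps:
Function('B')(Q) = Add(1, Mul(18, Q)) (Function('B')(Q) = Add(Mul(17, Q), Add(Q, Mul(-1, -1))) = Add(Mul(17, Q), Add(Q, 1)) = Add(Mul(17, Q), Add(1, Q)) = Add(1, Mul(18, Q)))
Add(Pow(Add(Function('x')(Function('B')(Mul(Add(-3, 2), -3)), w), -110070), -1), 162372) = Add(Pow(Add(Mul(44, Add(1, Mul(18, Mul(Add(-3, 2), -3)))), -110070), -1), 162372) = Add(Pow(Add(Mul(44, Add(1, Mul(18, Mul(-1, -3)))), -110070), -1), 162372) = Add(Pow(Add(Mul(44, Add(1, Mul(18, 3))), -110070), -1), 162372) = Add(Pow(Add(Mul(44, Add(1, 54)), -110070), -1), 162372) = Add(Pow(Add(Mul(44, 55), -110070), -1), 162372) = Add(Pow(Add(2420, -110070), -1), 162372) = Add(Pow(-107650, -1), 162372) = Add(Rational(-1, 107650), 162372) = Rational(17479345799, 107650)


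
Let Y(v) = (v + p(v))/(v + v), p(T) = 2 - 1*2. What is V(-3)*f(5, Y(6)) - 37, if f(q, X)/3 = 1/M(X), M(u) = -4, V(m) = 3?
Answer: -157/4 ≈ -39.250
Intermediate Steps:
p(T) = 0 (p(T) = 2 - 2 = 0)
Y(v) = ½ (Y(v) = (v + 0)/(v + v) = v/((2*v)) = v*(1/(2*v)) = ½)
f(q, X) = -¾ (f(q, X) = 3/(-4) = 3*(-¼) = -¾)
V(-3)*f(5, Y(6)) - 37 = 3*(-¾) - 37 = -9/4 - 37 = -157/4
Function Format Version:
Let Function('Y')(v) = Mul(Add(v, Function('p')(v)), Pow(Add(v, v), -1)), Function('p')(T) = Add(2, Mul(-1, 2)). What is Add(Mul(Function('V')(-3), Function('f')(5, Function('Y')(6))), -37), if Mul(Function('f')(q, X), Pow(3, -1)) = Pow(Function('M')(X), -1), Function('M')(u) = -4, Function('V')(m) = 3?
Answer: Rational(-157, 4) ≈ -39.250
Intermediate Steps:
Function('p')(T) = 0 (Function('p')(T) = Add(2, -2) = 0)
Function('Y')(v) = Rational(1, 2) (Function('Y')(v) = Mul(Add(v, 0), Pow(Add(v, v), -1)) = Mul(v, Pow(Mul(2, v), -1)) = Mul(v, Mul(Rational(1, 2), Pow(v, -1))) = Rational(1, 2))
Function('f')(q, X) = Rational(-3, 4) (Function('f')(q, X) = Mul(3, Pow(-4, -1)) = Mul(3, Rational(-1, 4)) = Rational(-3, 4))
Add(Mul(Function('V')(-3), Function('f')(5, Function('Y')(6))), -37) = Add(Mul(3, Rational(-3, 4)), -37) = Add(Rational(-9, 4), -37) = Rational(-157, 4)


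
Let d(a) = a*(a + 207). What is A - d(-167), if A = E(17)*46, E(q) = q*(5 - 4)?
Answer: 7462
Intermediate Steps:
E(q) = q (E(q) = q*1 = q)
d(a) = a*(207 + a)
A = 782 (A = 17*46 = 782)
A - d(-167) = 782 - (-167)*(207 - 167) = 782 - (-167)*40 = 782 - 1*(-6680) = 782 + 6680 = 7462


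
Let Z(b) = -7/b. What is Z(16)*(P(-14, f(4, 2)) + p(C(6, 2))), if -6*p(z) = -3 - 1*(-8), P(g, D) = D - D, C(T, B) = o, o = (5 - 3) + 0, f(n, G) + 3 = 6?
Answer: 35/96 ≈ 0.36458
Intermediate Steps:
f(n, G) = 3 (f(n, G) = -3 + 6 = 3)
o = 2 (o = 2 + 0 = 2)
C(T, B) = 2
P(g, D) = 0
p(z) = -⅚ (p(z) = -(-3 - 1*(-8))/6 = -(-3 + 8)/6 = -⅙*5 = -⅚)
Z(16)*(P(-14, f(4, 2)) + p(C(6, 2))) = (-7/16)*(0 - ⅚) = -7*1/16*(-⅚) = -7/16*(-⅚) = 35/96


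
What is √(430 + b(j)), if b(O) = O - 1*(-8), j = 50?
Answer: 2*√122 ≈ 22.091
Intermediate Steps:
b(O) = 8 + O (b(O) = O + 8 = 8 + O)
√(430 + b(j)) = √(430 + (8 + 50)) = √(430 + 58) = √488 = 2*√122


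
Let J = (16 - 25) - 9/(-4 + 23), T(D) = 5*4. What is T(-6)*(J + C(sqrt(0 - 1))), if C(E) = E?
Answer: -3600/19 + 20*I ≈ -189.47 + 20.0*I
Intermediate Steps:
T(D) = 20
J = -180/19 (J = -9 - 9/19 = -180/19 ≈ -9.4737)
T(-6)*(J + C(sqrt(0 - 1))) = 20*(-180/19 + sqrt(0 - 1)) = 20*(-180/19 + sqrt(-1)) = 20*(-180/19 + I) = -3600/19 + 20*I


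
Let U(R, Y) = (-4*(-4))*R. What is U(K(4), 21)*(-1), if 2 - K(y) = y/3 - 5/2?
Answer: -152/3 ≈ -50.667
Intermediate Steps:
K(y) = 9/2 - y/3 (K(y) = 2 - (y/3 - 5/2) = 2 - (-5/2 + y/3) = 2 + (5/2 - y/3) = 9/2 - y/3)
U(R, Y) = 16*R
U(K(4), 21)*(-1) = (16*(9/2 - ⅓*4))*(-1) = (16*(9/2 - 4/3))*(-1) = (16*(19/6))*(-1) = (152/3)*(-1) = -152/3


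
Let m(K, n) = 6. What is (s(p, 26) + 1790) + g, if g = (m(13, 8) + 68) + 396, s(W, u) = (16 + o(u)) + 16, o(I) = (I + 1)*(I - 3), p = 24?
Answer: 2913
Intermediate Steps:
o(I) = (1 + I)*(-3 + I)
s(W, u) = 29 + u² - 2*u (s(W, u) = (16 + (-3 + u² - 2*u)) + 16 = (13 + u² - 2*u) + 16 = 29 + u² - 2*u)
g = 470 (g = (6 + 68) + 396 = 74 + 396 = 470)
(s(p, 26) + 1790) + g = ((29 + 26² - 2*26) + 1790) + 470 = ((29 + 676 - 52) + 1790) + 470 = (653 + 1790) + 470 = 2443 + 470 = 2913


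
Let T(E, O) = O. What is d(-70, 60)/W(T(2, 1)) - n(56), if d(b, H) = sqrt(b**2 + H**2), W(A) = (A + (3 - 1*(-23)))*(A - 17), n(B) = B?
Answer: -56 - 5*sqrt(85)/216 ≈ -56.213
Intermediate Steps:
W(A) = (-17 + A)*(26 + A) (W(A) = (A + (3 + 23))*(-17 + A) = (A + 26)*(-17 + A) = (26 + A)*(-17 + A) = (-17 + A)*(26 + A))
d(b, H) = sqrt(H**2 + b**2)
d(-70, 60)/W(T(2, 1)) - n(56) = sqrt(60**2 + (-70)**2)/(-442 + 1**2 + 9*1) - 1*56 = sqrt(3600 + 4900)/(-442 + 1 + 9) - 56 = sqrt(8500)/(-432) - 56 = (10*sqrt(85))*(-1/432) - 56 = -5*sqrt(85)/216 - 56 = -56 - 5*sqrt(85)/216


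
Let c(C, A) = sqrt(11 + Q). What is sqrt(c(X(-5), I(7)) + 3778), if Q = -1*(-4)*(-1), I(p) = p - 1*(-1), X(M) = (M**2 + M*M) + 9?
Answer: sqrt(3778 + sqrt(7)) ≈ 61.487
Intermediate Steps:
X(M) = 9 + 2*M**2 (X(M) = (M**2 + M**2) + 9 = 2*M**2 + 9 = 9 + 2*M**2)
I(p) = 1 + p (I(p) = p + 1 = 1 + p)
Q = -4 (Q = 4*(-1) = -4)
c(C, A) = sqrt(7) (c(C, A) = sqrt(11 - 4) = sqrt(7))
sqrt(c(X(-5), I(7)) + 3778) = sqrt(sqrt(7) + 3778) = sqrt(3778 + sqrt(7))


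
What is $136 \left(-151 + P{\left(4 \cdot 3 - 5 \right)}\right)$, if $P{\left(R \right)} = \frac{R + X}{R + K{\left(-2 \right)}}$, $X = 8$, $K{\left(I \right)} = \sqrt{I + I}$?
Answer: $- \frac{1074128}{53} - \frac{4080 i}{53} \approx -20267.0 - 76.981 i$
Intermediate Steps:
$K{\left(I \right)} = \sqrt{2} \sqrt{I}$ ($K{\left(I \right)} = \sqrt{2 I} = \sqrt{2} \sqrt{I}$)
$P{\left(R \right)} = \frac{8 + R}{R + 2 i}$ ($P{\left(R \right)} = \frac{R + 8}{R + \sqrt{2} \sqrt{-2}} = \frac{8 + R}{R + \sqrt{2} i \sqrt{2}} = \frac{8 + R}{R + 2 i}$)
$136 \left(-151 + P{\left(4 \cdot 3 - 5 \right)}\right) = 136 \left(-151 + \frac{8 + \left(4 \cdot 3 - 5\right)}{\left(4 \cdot 3 - 5\right) + 2 i}\right) = 136 \left(-151 + \frac{8 + \left(12 - 5\right)}{\left(12 - 5\right) + 2 i}\right) = 136 \left(-151 + \frac{8 + 7}{7 + 2 i}\right) = 136 \left(-151 + \frac{7 - 2 i}{53} \cdot 15\right) = 136 \left(-151 + \frac{15 \left(7 - 2 i\right)}{53}\right) = -20536 + \frac{2040 \left(7 - 2 i\right)}{53}$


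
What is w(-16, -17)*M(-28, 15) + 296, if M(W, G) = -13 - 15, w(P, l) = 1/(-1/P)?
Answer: -152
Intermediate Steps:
w(P, l) = -P
M(W, G) = -28
w(-16, -17)*M(-28, 15) + 296 = -1*(-16)*(-28) + 296 = 16*(-28) + 296 = -448 + 296 = -152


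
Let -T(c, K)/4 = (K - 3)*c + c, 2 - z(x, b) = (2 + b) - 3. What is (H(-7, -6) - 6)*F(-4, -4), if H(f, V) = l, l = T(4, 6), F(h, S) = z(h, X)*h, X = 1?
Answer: 560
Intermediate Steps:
z(x, b) = 3 - b (z(x, b) = 2 - ((2 + b) - 3) = 2 - (-1 + b) = 2 + (1 - b) = 3 - b)
T(c, K) = -4*c - 4*c*(-3 + K) (T(c, K) = -4*((K - 3)*c + c) = -4*((-3 + K)*c + c) = -4*(c*(-3 + K) + c) = -4*(c + c*(-3 + K)) = -4*c - 4*c*(-3 + K))
F(h, S) = 2*h (F(h, S) = (3 - 1*1)*h = (3 - 1)*h = 2*h)
l = -64 (l = 4*4*(2 - 1*6) = 4*4*(2 - 6) = 4*4*(-4) = -64)
H(f, V) = -64
(H(-7, -6) - 6)*F(-4, -4) = (-64 - 6)*(2*(-4)) = -70*(-8) = 560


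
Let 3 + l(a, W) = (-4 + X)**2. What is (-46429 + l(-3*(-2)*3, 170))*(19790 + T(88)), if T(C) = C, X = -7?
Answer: -920570058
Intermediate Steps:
l(a, W) = 118 (l(a, W) = -3 + (-4 - 7)**2 = -3 + (-11)**2 = -3 + 121 = 118)
(-46429 + l(-3*(-2)*3, 170))*(19790 + T(88)) = (-46429 + 118)*(19790 + 88) = -46311*19878 = -920570058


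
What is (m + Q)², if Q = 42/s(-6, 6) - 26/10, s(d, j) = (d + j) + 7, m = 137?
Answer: 492804/25 ≈ 19712.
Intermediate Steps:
s(d, j) = 7 + d + j
Q = 17/5 (Q = 42/(7 - 6 + 6) - 26/10 = 42/7 - 26*⅒ = 42*(⅐) - 13/5 = 6 - 13/5 = 17/5 ≈ 3.4000)
(m + Q)² = (137 + 17/5)² = (702/5)² = 492804/25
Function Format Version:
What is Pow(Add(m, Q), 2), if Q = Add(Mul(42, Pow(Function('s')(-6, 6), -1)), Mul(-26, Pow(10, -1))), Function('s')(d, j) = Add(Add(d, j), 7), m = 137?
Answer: Rational(492804, 25) ≈ 19712.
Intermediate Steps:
Function('s')(d, j) = Add(7, d, j)
Q = Rational(17, 5) (Q = Add(Mul(42, Pow(Add(7, -6, 6), -1)), Mul(-26, Pow(10, -1))) = Add(Mul(42, Pow(7, -1)), Mul(-26, Rational(1, 10))) = Add(Mul(42, Rational(1, 7)), Rational(-13, 5)) = Add(6, Rational(-13, 5)) = Rational(17, 5) ≈ 3.4000)
Pow(Add(m, Q), 2) = Pow(Add(137, Rational(17, 5)), 2) = Pow(Rational(702, 5), 2) = Rational(492804, 25)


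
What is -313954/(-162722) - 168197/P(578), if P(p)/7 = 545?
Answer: -1869401266/44341745 ≈ -42.159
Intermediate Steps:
P(p) = 3815 (P(p) = 7*545 = 3815)
-313954/(-162722) - 168197/P(578) = -313954/(-162722) - 168197/3815 = -313954*(-1/162722) - 168197*1/3815 = 156977/81361 - 168197/3815 = -1869401266/44341745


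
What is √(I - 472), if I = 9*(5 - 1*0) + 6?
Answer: I*√421 ≈ 20.518*I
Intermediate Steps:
I = 51 (I = 9*(5 + 0) + 6 = 9*5 + 6 = 45 + 6 = 51)
√(I - 472) = √(51 - 472) = √(-421) = I*√421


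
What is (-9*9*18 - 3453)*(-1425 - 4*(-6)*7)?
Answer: 6173127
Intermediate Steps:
(-9*9*18 - 3453)*(-1425 - 4*(-6)*7) = (-81*18 - 3453)*(-1425 + 24*7) = (-1458 - 3453)*(-1425 + 168) = -4911*(-1257) = 6173127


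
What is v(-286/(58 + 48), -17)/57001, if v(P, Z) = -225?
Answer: -225/57001 ≈ -0.0039473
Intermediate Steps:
v(-286/(58 + 48), -17)/57001 = -225/57001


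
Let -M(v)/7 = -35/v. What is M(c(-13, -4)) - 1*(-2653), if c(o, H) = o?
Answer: 34244/13 ≈ 2634.2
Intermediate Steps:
M(v) = 245/v (M(v) = -(-245)/v = 245/v)
M(c(-13, -4)) - 1*(-2653) = 245/(-13) - 1*(-2653) = 245*(-1/13) + 2653 = -245/13 + 2653 = 34244/13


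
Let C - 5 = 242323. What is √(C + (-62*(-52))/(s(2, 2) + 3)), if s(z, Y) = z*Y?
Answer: 8*√185885/7 ≈ 492.74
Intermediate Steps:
C = 242328 (C = 5 + 242323 = 242328)
s(z, Y) = Y*z
√(C + (-62*(-52))/(s(2, 2) + 3)) = √(242328 + (-62*(-52))/(2*2 + 3)) = √(242328 + 3224/(4 + 3)) = √(242328 + 3224/7) = √(1699520/7) = 8*√185885/7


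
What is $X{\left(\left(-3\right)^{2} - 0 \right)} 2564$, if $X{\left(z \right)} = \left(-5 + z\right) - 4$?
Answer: $0$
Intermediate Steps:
$X{\left(z \right)} = -9 + z$
$X{\left(\left(-3\right)^{2} - 0 \right)} 2564 = \left(-9 + \left(\left(-3\right)^{2} - 0\right)\right) 2564 = \left(-9 + \left(9 + 0\right)\right) 2564 = \left(-9 + 9\right) 2564 = 0 \cdot 2564 = 0$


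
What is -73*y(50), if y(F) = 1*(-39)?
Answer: 2847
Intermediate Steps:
y(F) = -39
-73*y(50) = -73*(-39) = 2847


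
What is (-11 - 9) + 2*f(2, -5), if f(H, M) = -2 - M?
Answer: -14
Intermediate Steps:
(-11 - 9) + 2*f(2, -5) = (-11 - 9) + 2*(-2 - 1*(-5)) = -20 + 2*(-2 + 5) = -20 + 2*3 = -20 + 6 = -14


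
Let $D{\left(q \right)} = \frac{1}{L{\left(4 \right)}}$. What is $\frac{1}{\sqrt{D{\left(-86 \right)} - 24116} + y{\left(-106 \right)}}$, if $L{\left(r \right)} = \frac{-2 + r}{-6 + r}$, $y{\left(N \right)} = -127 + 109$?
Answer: $- \frac{6}{8147} - \frac{i \sqrt{24117}}{24441} \approx -0.00073647 - 0.0063539 i$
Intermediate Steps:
$y{\left(N \right)} = -18$
$L{\left(r \right)} = \frac{-2 + r}{-6 + r}$
$D{\left(q \right)} = -1$ ($D{\left(q \right)} = \frac{1}{\frac{1}{-6 + 4} \left(-2 + 4\right)} = \frac{1}{\frac{1}{-2} \cdot 2} = \frac{1}{\left(- \frac{1}{2}\right) 2} = \frac{1}{-1} = -1$)
$\frac{1}{\sqrt{D{\left(-86 \right)} - 24116} + y{\left(-106 \right)}} = \frac{1}{\sqrt{-1 - 24116} - 18} = \frac{1}{\sqrt{-24117} - 18} = \frac{1}{i \sqrt{24117} - 18} = \frac{1}{-18 + i \sqrt{24117}}$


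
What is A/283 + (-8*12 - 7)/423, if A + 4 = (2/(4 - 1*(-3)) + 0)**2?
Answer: -1509517/5865741 ≈ -0.25734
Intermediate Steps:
A = -192/49 (A = -4 + (2/(4 - 1*(-3)) + 0)**2 = -4 + (2/(4 + 3) + 0)**2 = -4 + (2/7 + 0)**2 = -4 + (2/7)**2 = -4 + 4/49 = -192/49 ≈ -3.9184)
A/283 + (-8*12 - 7)/423 = -192/49/283 + (-8*12 - 7)/423 = -192/49*1/283 + (-96 - 7)*(1/423) = -192/13867 - 103*1/423 = -192/13867 - 103/423 = -1509517/5865741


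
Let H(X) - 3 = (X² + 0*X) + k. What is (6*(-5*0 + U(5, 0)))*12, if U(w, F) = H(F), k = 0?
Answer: 216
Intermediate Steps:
H(X) = 3 + X² (H(X) = 3 + ((X² + 0*X) + 0) = 3 + ((X² + 0) + 0) = 3 + (X² + 0) = 3 + X²)
U(w, F) = 3 + F²
(6*(-5*0 + U(5, 0)))*12 = (6*(-5*0 + (3 + 0²)))*12 = (6*(0 + (3 + 0)))*12 = (6*(0 + 3))*12 = (6*3)*12 = 18*12 = 216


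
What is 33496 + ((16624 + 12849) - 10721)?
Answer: 52248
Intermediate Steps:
33496 + ((16624 + 12849) - 10721) = 33496 + (29473 - 10721) = 33496 + 18752 = 52248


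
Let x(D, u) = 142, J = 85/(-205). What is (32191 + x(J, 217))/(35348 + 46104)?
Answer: 4619/11636 ≈ 0.39696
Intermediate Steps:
J = -17/41 (J = 85*(-1/205) = -17/41 ≈ -0.41463)
(32191 + x(J, 217))/(35348 + 46104) = (32191 + 142)/(35348 + 46104) = 32333/81452 = 32333*(1/81452) = 4619/11636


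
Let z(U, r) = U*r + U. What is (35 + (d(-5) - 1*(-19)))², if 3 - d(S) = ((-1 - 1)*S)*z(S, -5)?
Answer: 20449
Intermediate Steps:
z(U, r) = U + U*r
d(S) = 3 - 8*S² (d(S) = 3 - (-1 - 1)*S*S*(1 - 5) = 3 - (-2*S)*S*(-4) = 3 - (-2*S)*(-4*S) = 3 - 8*S²)
(35 + (d(-5) - 1*(-19)))² = (35 + ((3 - 8*(-5)²) - 1*(-19)))² = (35 + ((3 - 8*25) + 19))² = (35 + ((3 - 200) + 19))² = (35 + (-197 + 19))² = (35 - 178)² = (-143)² = 20449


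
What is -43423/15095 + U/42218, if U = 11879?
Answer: -1653918709/637280710 ≈ -2.5953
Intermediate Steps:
-43423/15095 + U/42218 = -43423/15095 + 11879/42218 = -1653918709/637280710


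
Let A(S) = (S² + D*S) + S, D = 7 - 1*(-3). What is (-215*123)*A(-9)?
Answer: 476010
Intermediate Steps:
D = 10 (D = 7 + 3 = 10)
A(S) = S² + 11*S (A(S) = (S² + 10*S) + S = S² + 11*S)
(-215*123)*A(-9) = (-215*123)*(-9*(11 - 9)) = -(-238005)*2 = -26445*(-18) = 476010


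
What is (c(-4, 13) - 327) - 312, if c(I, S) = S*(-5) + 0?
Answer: -704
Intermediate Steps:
c(I, S) = -5*S (c(I, S) = -5*S + 0 = -5*S)
(c(-4, 13) - 327) - 312 = (-5*13 - 327) - 312 = (-65 - 327) - 312 = -392 - 312 = -704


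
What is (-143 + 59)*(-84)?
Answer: 7056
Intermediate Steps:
(-143 + 59)*(-84) = -84*(-84) = 7056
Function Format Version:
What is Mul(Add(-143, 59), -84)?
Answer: 7056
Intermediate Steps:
Mul(Add(-143, 59), -84) = Mul(-84, -84) = 7056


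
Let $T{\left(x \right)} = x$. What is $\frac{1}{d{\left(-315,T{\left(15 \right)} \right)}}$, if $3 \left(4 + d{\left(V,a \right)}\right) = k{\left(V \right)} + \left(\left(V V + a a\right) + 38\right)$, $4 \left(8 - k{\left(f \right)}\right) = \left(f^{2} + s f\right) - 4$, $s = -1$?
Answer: $\frac{3}{74600} \approx 4.0214 \cdot 10^{-5}$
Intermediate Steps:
$k{\left(f \right)} = 9 - \frac{f^{2}}{4} + \frac{f}{4}$ ($k{\left(f \right)} = 8 - \frac{\left(f^{2} - f\right) - 4}{4} = 8 - \frac{-4 + f^{2} - f}{4} = 8 + \left(1 - \frac{f^{2}}{4} + \frac{f}{4}\right) = 9 - \frac{f^{2}}{4} + \frac{f}{4}$)
$d{\left(V,a \right)} = \frac{35}{3} + \frac{a^{2}}{3} + \frac{V^{2}}{4} + \frac{V}{12}$ ($d{\left(V,a \right)} = -4 + \frac{\left(9 - \frac{V^{2}}{4} + \frac{V}{4}\right) + \left(\left(V V + a a\right) + 38\right)}{3} = -4 + \frac{\left(9 - \frac{V^{2}}{4} + \frac{V}{4}\right) + \left(\left(V^{2} + a^{2}\right) + 38\right)}{3} = -4 + \frac{\left(9 - \frac{V^{2}}{4} + \frac{V}{4}\right) + \left(38 + V^{2} + a^{2}\right)}{3} = -4 + \frac{47 + a^{2} + \frac{V}{4} + \frac{3 V^{2}}{4}}{3} = -4 + \left(\frac{47}{3} + \frac{a^{2}}{3} + \frac{V^{2}}{4} + \frac{V}{12}\right) = \frac{35}{3} + \frac{a^{2}}{3} + \frac{V^{2}}{4} + \frac{V}{12}$)
$\frac{1}{d{\left(-315,T{\left(15 \right)} \right)}} = \frac{1}{\frac{35}{3} + \frac{15^{2}}{3} + \frac{\left(-315\right)^{2}}{4} + \frac{1}{12} \left(-315\right)} = \frac{1}{\frac{35}{3} + \frac{1}{3} \cdot 225 + \frac{1}{4} \cdot 99225 - \frac{105}{4}} = \frac{1}{\frac{35}{3} + 75 + \frac{99225}{4} - \frac{105}{4}} = \frac{1}{\frac{74600}{3}} = \frac{3}{74600}$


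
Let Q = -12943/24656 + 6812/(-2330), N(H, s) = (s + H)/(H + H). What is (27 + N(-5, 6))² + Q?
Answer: 103430451877/143621200 ≈ 720.16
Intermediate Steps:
N(H, s) = (H + s)/(2*H) (N(H, s) = (H + s)/((2*H)) = (H + s)*(1/(2*H)) = (H + s)/(2*H))
Q = -99056931/28724240 (Q = -12943*1/24656 + 6812*(-1/2330) = -12943/24656 - 3406/1165 = -99056931/28724240 ≈ -3.4485)
(27 + N(-5, 6))² + Q = (27 + (½)*(-5 + 6)/(-5))² - 99056931/28724240 = (27 + (½)*(-⅕)*1)² - 99056931/28724240 = (27 - ⅒)² - 99056931/28724240 = (269/10)² - 99056931/28724240 = 72361/100 - 99056931/28724240 = 103430451877/143621200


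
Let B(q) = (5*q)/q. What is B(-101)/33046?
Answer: 5/33046 ≈ 0.00015130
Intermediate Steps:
B(q) = 5
B(-101)/33046 = 5/33046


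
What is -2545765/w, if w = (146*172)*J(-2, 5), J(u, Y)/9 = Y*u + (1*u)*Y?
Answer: 509153/904032 ≈ 0.56320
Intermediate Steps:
J(u, Y) = 18*Y*u (J(u, Y) = 9*(Y*u + (1*u)*Y) = 9*(Y*u + u*Y) = 9*(Y*u + Y*u) = 9*(2*Y*u) = 18*Y*u)
w = -4520160 (w = (146*172)*(18*5*(-2)) = 25112*(-180) = -4520160)
-2545765/w = -2545765/(-4520160) = -2545765*(-1/4520160) = 509153/904032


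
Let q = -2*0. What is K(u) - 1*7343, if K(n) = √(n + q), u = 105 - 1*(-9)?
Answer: -7343 + √114 ≈ -7332.3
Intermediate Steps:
u = 114 (u = 105 + 9 = 114)
q = 0
K(n) = √n (K(n) = √(n + 0) = √n)
K(u) - 1*7343 = √114 - 1*7343 = √114 - 7343 = -7343 + √114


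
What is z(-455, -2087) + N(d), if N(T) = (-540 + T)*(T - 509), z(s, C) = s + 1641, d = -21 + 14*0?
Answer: 298516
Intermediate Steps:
d = -21 (d = -21 + 0 = -21)
z(s, C) = 1641 + s
N(T) = (-540 + T)*(-509 + T)
z(-455, -2087) + N(d) = (1641 - 455) + (274860 + (-21)**2 - 1049*(-21)) = 1186 + (274860 + 441 + 22029) = 1186 + 297330 = 298516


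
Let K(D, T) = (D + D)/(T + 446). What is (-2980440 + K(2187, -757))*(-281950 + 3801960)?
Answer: -3262771942492140/311 ≈ -1.0491e+13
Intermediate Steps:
K(D, T) = 2*D/(446 + T) (K(D, T) = (2*D)/(446 + T) = 2*D/(446 + T))
(-2980440 + K(2187, -757))*(-281950 + 3801960) = (-2980440 + 2*2187/(446 - 757))*(-281950 + 3801960) = (-2980440 + 2*2187/(-311))*3520010 = (-2980440 + 2*2187*(-1/311))*3520010 = (-2980440 - 4374/311)*3520010 = -926921214/311*3520010 = -3262771942492140/311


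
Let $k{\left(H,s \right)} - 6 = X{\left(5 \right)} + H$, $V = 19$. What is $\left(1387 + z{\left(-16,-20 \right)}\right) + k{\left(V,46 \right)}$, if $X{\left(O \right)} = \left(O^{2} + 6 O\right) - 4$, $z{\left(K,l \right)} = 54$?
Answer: $1517$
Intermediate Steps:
$X{\left(O \right)} = -4 + O^{2} + 6 O$
$k{\left(H,s \right)} = 57 + H$ ($k{\left(H,s \right)} = 6 + \left(\left(-4 + 5^{2} + 6 \cdot 5\right) + H\right) = 6 + \left(\left(-4 + 25 + 30\right) + H\right) = 6 + \left(51 + H\right) = 57 + H$)
$\left(1387 + z{\left(-16,-20 \right)}\right) + k{\left(V,46 \right)} = \left(1387 + 54\right) + \left(57 + 19\right) = 1441 + 76 = 1517$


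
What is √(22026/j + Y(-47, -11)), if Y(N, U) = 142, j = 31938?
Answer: 9*√49913771/5323 ≈ 11.945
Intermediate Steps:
√(22026/j + Y(-47, -11)) = √(22026/31938 + 142) = √(22026*(1/31938) + 142) = √(3671/5323 + 142) = √(759537/5323) = 9*√49913771/5323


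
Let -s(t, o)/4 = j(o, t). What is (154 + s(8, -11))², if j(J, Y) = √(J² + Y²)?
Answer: 26676 - 1232*√185 ≈ 9919.0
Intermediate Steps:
s(t, o) = -4*√(o² + t²)
(154 + s(8, -11))² = (154 - 4*√((-11)² + 8²))² = (154 - 4*√(121 + 64))² = (154 - 4*√185)²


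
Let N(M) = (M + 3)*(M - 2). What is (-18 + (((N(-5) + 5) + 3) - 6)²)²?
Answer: 56644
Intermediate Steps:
N(M) = (-2 + M)*(3 + M) (N(M) = (3 + M)*(-2 + M) = (-2 + M)*(3 + M))
(-18 + (((N(-5) + 5) + 3) - 6)²)² = (-18 + ((((-6 - 5 + (-5)²) + 5) + 3) - 6)²)² = (-18 + ((((-6 - 5 + 25) + 5) + 3) - 6)²)² = (-18 + (((14 + 5) + 3) - 6)²)² = (-18 + ((19 + 3) - 6)²)² = (-18 + (22 - 6)²)² = (-18 + 16²)² = (-18 + 256)² = 238² = 56644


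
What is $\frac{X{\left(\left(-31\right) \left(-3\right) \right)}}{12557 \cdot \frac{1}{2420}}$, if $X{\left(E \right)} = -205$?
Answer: $- \frac{496100}{12557} \approx -39.508$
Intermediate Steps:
$\frac{X{\left(\left(-31\right) \left(-3\right) \right)}}{12557 \cdot \frac{1}{2420}} = - \frac{205}{12557 \cdot \frac{1}{2420}} = - \frac{205}{\frac{12557}{2420}} = \left(-205\right) \frac{2420}{12557} = - \frac{496100}{12557}$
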